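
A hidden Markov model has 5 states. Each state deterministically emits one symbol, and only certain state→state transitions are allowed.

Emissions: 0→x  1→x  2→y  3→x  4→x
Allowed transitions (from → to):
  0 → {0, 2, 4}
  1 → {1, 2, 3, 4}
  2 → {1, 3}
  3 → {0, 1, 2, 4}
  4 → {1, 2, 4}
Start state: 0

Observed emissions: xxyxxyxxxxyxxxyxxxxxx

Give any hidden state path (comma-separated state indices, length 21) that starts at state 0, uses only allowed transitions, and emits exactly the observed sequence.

  0: obs=x cand={0,1,3,4} pick 0 [start]
  1: obs=x cand={0,1,3,4} pick 0 [0->0 ok]
  2: obs=y cand={2} pick 2 [0->2 ok]
  3: obs=x cand={0,1,3,4} pick 1 [2->1 ok]
  4: obs=x cand={0,1,3,4} pick 4 [1->4 ok]
  5: obs=y cand={2} pick 2 [4->2 ok]
  6: obs=x cand={0,1,3,4} pick 1 [2->1 ok]
  7: obs=x cand={0,1,3,4} pick 3 [1->3 ok]
  8: obs=x cand={0,1,3,4} pick 1 [3->1 ok]
  9: obs=x cand={0,1,3,4} pick 3 [1->3 ok]
  10: obs=y cand={2} pick 2 [3->2 ok]
  11: obs=x cand={0,1,3,4} pick 3 [2->3 ok]
  12: obs=x cand={0,1,3,4} pick 0 [3->0 ok]
  13: obs=x cand={0,1,3,4} pick 4 [0->4 ok]
  14: obs=y cand={2} pick 2 [4->2 ok]
  15: obs=x cand={0,1,3,4} pick 1 [2->1 ok]
  16: obs=x cand={0,1,3,4} pick 1 [1->1 ok]
  17: obs=x cand={0,1,3,4} pick 3 [1->3 ok]
  18: obs=x cand={0,1,3,4} pick 1 [3->1 ok]
  19: obs=x cand={0,1,3,4} pick 4 [1->4 ok]
  20: obs=x cand={0,1,3,4} pick 1 [4->1 ok]

0,0,2,1,4,2,1,3,1,3,2,3,0,4,2,1,1,3,1,4,1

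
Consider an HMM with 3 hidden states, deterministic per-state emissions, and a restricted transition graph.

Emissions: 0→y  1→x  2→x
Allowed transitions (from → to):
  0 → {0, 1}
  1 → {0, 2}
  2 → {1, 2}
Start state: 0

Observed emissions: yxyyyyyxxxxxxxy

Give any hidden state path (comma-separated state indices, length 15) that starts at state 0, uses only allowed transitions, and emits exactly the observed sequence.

  pos 0: y in {0}, choose 0; start
  pos 1: x in {1,2}, choose 1; 0->1 ok
  pos 2: y in {0}, choose 0; 1->0 ok
  pos 3: y in {0}, choose 0; 0->0 ok
  pos 4: y in {0}, choose 0; 0->0 ok
  pos 5: y in {0}, choose 0; 0->0 ok
  pos 6: y in {0}, choose 0; 0->0 ok
  pos 7: x in {1,2}, choose 1; 0->1 ok
  pos 8: x in {1,2}, choose 2; 1->2 ok
  pos 9: x in {1,2}, choose 2; 2->2 ok
  pos 10: x in {1,2}, choose 2; 2->2 ok
  pos 11: x in {1,2}, choose 2; 2->2 ok
  pos 12: x in {1,2}, choose 2; 2->2 ok
  pos 13: x in {1,2}, choose 1; 2->1 ok
  pos 14: y in {0}, choose 0; 1->0 ok

0,1,0,0,0,0,0,1,2,2,2,2,2,1,0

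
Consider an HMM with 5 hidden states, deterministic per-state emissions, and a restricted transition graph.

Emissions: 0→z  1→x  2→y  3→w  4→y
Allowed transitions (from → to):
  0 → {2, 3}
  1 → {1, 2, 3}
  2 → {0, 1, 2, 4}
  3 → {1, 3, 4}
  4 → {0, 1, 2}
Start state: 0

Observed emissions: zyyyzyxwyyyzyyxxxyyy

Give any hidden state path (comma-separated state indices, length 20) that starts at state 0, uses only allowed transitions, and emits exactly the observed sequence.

  t0 'z' -> {0}, take 0 (start)
  t1 'y' -> {2,4}, take 2 (0->2 ok)
  t2 'y' -> {2,4}, take 2 (2->2 ok)
  t3 'y' -> {2,4}, take 4 (2->4 ok)
  t4 'z' -> {0}, take 0 (4->0 ok)
  t5 'y' -> {2,4}, take 2 (0->2 ok)
  t6 'x' -> {1}, take 1 (2->1 ok)
  t7 'w' -> {3}, take 3 (1->3 ok)
  t8 'y' -> {2,4}, take 4 (3->4 ok)
  t9 'y' -> {2,4}, take 2 (4->2 ok)
  t10 'y' -> {2,4}, take 4 (2->4 ok)
  t11 'z' -> {0}, take 0 (4->0 ok)
  t12 'y' -> {2,4}, take 2 (0->2 ok)
  t13 'y' -> {2,4}, take 4 (2->4 ok)
  t14 'x' -> {1}, take 1 (4->1 ok)
  t15 'x' -> {1}, take 1 (1->1 ok)
  t16 'x' -> {1}, take 1 (1->1 ok)
  t17 'y' -> {2,4}, take 2 (1->2 ok)
  t18 'y' -> {2,4}, take 2 (2->2 ok)
  t19 'y' -> {2,4}, take 2 (2->2 ok)

0,2,2,4,0,2,1,3,4,2,4,0,2,4,1,1,1,2,2,2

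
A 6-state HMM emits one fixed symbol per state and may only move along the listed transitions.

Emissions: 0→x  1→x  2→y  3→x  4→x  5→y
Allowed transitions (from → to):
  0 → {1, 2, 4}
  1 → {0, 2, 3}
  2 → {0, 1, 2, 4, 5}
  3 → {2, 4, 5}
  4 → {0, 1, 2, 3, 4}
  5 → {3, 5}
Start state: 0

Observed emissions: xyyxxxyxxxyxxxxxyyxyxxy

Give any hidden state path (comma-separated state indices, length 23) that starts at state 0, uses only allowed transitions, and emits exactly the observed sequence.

0,2,5,3,4,3,2,4,1,3,5,3,4,0,4,3,2,2,4,2,1,0,2

  [0] x  {0,1,3,4}  => 0  start
  [1] y  {2,5}  => 2  0->2 ok
  [2] y  {2,5}  => 5  2->5 ok
  [3] x  {0,1,3,4}  => 3  5->3 ok
  [4] x  {0,1,3,4}  => 4  3->4 ok
  [5] x  {0,1,3,4}  => 3  4->3 ok
  [6] y  {2,5}  => 2  3->2 ok
  [7] x  {0,1,3,4}  => 4  2->4 ok
  [8] x  {0,1,3,4}  => 1  4->1 ok
  [9] x  {0,1,3,4}  => 3  1->3 ok
  [10] y  {2,5}  => 5  3->5 ok
  [11] x  {0,1,3,4}  => 3  5->3 ok
  [12] x  {0,1,3,4}  => 4  3->4 ok
  [13] x  {0,1,3,4}  => 0  4->0 ok
  [14] x  {0,1,3,4}  => 4  0->4 ok
  [15] x  {0,1,3,4}  => 3  4->3 ok
  [16] y  {2,5}  => 2  3->2 ok
  [17] y  {2,5}  => 2  2->2 ok
  [18] x  {0,1,3,4}  => 4  2->4 ok
  [19] y  {2,5}  => 2  4->2 ok
  [20] x  {0,1,3,4}  => 1  2->1 ok
  [21] x  {0,1,3,4}  => 0  1->0 ok
  [22] y  {2,5}  => 2  0->2 ok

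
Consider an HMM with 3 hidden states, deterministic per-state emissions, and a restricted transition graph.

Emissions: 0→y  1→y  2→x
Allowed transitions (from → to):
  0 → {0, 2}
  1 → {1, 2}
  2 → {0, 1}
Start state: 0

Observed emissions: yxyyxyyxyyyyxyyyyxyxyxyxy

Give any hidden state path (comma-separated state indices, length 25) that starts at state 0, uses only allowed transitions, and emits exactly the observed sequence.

  pos 0: y in {0,1}, choose 0; start
  pos 1: x in {2}, choose 2; 0->2 ok
  pos 2: y in {0,1}, choose 0; 2->0 ok
  pos 3: y in {0,1}, choose 0; 0->0 ok
  pos 4: x in {2}, choose 2; 0->2 ok
  pos 5: y in {0,1}, choose 0; 2->0 ok
  pos 6: y in {0,1}, choose 0; 0->0 ok
  pos 7: x in {2}, choose 2; 0->2 ok
  pos 8: y in {0,1}, choose 1; 2->1 ok
  pos 9: y in {0,1}, choose 1; 1->1 ok
  pos 10: y in {0,1}, choose 1; 1->1 ok
  pos 11: y in {0,1}, choose 1; 1->1 ok
  pos 12: x in {2}, choose 2; 1->2 ok
  pos 13: y in {0,1}, choose 1; 2->1 ok
  pos 14: y in {0,1}, choose 1; 1->1 ok
  pos 15: y in {0,1}, choose 1; 1->1 ok
  pos 16: y in {0,1}, choose 1; 1->1 ok
  pos 17: x in {2}, choose 2; 1->2 ok
  pos 18: y in {0,1}, choose 1; 2->1 ok
  pos 19: x in {2}, choose 2; 1->2 ok
  pos 20: y in {0,1}, choose 0; 2->0 ok
  pos 21: x in {2}, choose 2; 0->2 ok
  pos 22: y in {0,1}, choose 0; 2->0 ok
  pos 23: x in {2}, choose 2; 0->2 ok
  pos 24: y in {0,1}, choose 1; 2->1 ok

0,2,0,0,2,0,0,2,1,1,1,1,2,1,1,1,1,2,1,2,0,2,0,2,1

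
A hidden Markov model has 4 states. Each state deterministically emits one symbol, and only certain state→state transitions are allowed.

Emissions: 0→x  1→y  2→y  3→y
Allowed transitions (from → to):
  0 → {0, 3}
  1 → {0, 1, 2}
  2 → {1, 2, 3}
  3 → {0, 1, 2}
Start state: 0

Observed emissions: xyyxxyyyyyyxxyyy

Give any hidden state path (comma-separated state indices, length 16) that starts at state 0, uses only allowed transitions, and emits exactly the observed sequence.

  [0] x  {0}  => 0  start
  [1] y  {1,2,3}  => 3  0->3 ok
  [2] y  {1,2,3}  => 1  3->1 ok
  [3] x  {0}  => 0  1->0 ok
  [4] x  {0}  => 0  0->0 ok
  [5] y  {1,2,3}  => 3  0->3 ok
  [6] y  {1,2,3}  => 1  3->1 ok
  [7] y  {1,2,3}  => 2  1->2 ok
  [8] y  {1,2,3}  => 3  2->3 ok
  [9] y  {1,2,3}  => 1  3->1 ok
  [10] y  {1,2,3}  => 1  1->1 ok
  [11] x  {0}  => 0  1->0 ok
  [12] x  {0}  => 0  0->0 ok
  [13] y  {1,2,3}  => 3  0->3 ok
  [14] y  {1,2,3}  => 2  3->2 ok
  [15] y  {1,2,3}  => 2  2->2 ok

0,3,1,0,0,3,1,2,3,1,1,0,0,3,2,2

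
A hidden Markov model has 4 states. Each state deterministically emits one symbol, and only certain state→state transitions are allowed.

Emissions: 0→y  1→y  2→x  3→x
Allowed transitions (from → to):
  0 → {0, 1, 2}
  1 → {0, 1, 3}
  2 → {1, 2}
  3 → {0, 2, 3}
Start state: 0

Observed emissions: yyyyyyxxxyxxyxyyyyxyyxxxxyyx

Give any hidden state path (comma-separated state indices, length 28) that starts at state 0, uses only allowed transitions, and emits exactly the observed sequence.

0,1,0,0,1,0,2,2,2,1,3,2,1,3,0,1,0,1,3,0,0,2,2,2,2,1,1,3

  [0] y  {0,1}  => 0  start
  [1] y  {0,1}  => 1  0->1 ok
  [2] y  {0,1}  => 0  1->0 ok
  [3] y  {0,1}  => 0  0->0 ok
  [4] y  {0,1}  => 1  0->1 ok
  [5] y  {0,1}  => 0  1->0 ok
  [6] x  {2,3}  => 2  0->2 ok
  [7] x  {2,3}  => 2  2->2 ok
  [8] x  {2,3}  => 2  2->2 ok
  [9] y  {0,1}  => 1  2->1 ok
  [10] x  {2,3}  => 3  1->3 ok
  [11] x  {2,3}  => 2  3->2 ok
  [12] y  {0,1}  => 1  2->1 ok
  [13] x  {2,3}  => 3  1->3 ok
  [14] y  {0,1}  => 0  3->0 ok
  [15] y  {0,1}  => 1  0->1 ok
  [16] y  {0,1}  => 0  1->0 ok
  [17] y  {0,1}  => 1  0->1 ok
  [18] x  {2,3}  => 3  1->3 ok
  [19] y  {0,1}  => 0  3->0 ok
  [20] y  {0,1}  => 0  0->0 ok
  [21] x  {2,3}  => 2  0->2 ok
  [22] x  {2,3}  => 2  2->2 ok
  [23] x  {2,3}  => 2  2->2 ok
  [24] x  {2,3}  => 2  2->2 ok
  [25] y  {0,1}  => 1  2->1 ok
  [26] y  {0,1}  => 1  1->1 ok
  [27] x  {2,3}  => 3  1->3 ok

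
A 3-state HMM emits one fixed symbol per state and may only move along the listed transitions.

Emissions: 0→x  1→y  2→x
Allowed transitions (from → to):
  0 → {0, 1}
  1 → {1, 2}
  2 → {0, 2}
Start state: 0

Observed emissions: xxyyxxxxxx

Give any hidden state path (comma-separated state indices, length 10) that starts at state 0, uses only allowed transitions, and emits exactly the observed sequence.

  t0 'x' -> {0,2}, take 0 (start)
  t1 'x' -> {0,2}, take 0 (0->0 ok)
  t2 'y' -> {1}, take 1 (0->1 ok)
  t3 'y' -> {1}, take 1 (1->1 ok)
  t4 'x' -> {0,2}, take 2 (1->2 ok)
  t5 'x' -> {0,2}, take 2 (2->2 ok)
  t6 'x' -> {0,2}, take 2 (2->2 ok)
  t7 'x' -> {0,2}, take 0 (2->0 ok)
  t8 'x' -> {0,2}, take 0 (0->0 ok)
  t9 'x' -> {0,2}, take 0 (0->0 ok)

0,0,1,1,2,2,2,0,0,0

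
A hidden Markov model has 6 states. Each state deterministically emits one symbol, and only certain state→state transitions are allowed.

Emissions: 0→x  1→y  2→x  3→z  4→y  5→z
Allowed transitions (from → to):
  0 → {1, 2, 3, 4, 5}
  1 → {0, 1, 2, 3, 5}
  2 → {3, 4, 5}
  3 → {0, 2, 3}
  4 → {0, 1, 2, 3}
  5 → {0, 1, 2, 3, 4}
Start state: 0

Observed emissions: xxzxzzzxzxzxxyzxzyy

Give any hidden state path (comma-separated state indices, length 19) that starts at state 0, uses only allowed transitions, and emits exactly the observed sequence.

0,2,5,0,3,3,3,2,3,2,3,0,2,4,3,2,5,4,1

  0: obs=x cand={0,2} pick 0 [start]
  1: obs=x cand={0,2} pick 2 [0->2 ok]
  2: obs=z cand={3,5} pick 5 [2->5 ok]
  3: obs=x cand={0,2} pick 0 [5->0 ok]
  4: obs=z cand={3,5} pick 3 [0->3 ok]
  5: obs=z cand={3,5} pick 3 [3->3 ok]
  6: obs=z cand={3,5} pick 3 [3->3 ok]
  7: obs=x cand={0,2} pick 2 [3->2 ok]
  8: obs=z cand={3,5} pick 3 [2->3 ok]
  9: obs=x cand={0,2} pick 2 [3->2 ok]
  10: obs=z cand={3,5} pick 3 [2->3 ok]
  11: obs=x cand={0,2} pick 0 [3->0 ok]
  12: obs=x cand={0,2} pick 2 [0->2 ok]
  13: obs=y cand={1,4} pick 4 [2->4 ok]
  14: obs=z cand={3,5} pick 3 [4->3 ok]
  15: obs=x cand={0,2} pick 2 [3->2 ok]
  16: obs=z cand={3,5} pick 5 [2->5 ok]
  17: obs=y cand={1,4} pick 4 [5->4 ok]
  18: obs=y cand={1,4} pick 1 [4->1 ok]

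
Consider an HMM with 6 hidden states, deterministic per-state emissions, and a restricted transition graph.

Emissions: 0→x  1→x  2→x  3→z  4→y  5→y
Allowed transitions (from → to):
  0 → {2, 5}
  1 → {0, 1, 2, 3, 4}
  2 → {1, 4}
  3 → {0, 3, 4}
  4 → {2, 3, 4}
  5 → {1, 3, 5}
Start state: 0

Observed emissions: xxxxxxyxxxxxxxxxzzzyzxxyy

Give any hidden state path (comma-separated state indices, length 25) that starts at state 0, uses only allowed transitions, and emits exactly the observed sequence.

0,2,1,2,1,1,4,2,1,1,1,1,1,1,1,1,3,3,3,4,3,0,2,4,4

  t0 'x' -> {0,1,2}, take 0 (start)
  t1 'x' -> {0,1,2}, take 2 (0->2 ok)
  t2 'x' -> {0,1,2}, take 1 (2->1 ok)
  t3 'x' -> {0,1,2}, take 2 (1->2 ok)
  t4 'x' -> {0,1,2}, take 1 (2->1 ok)
  t5 'x' -> {0,1,2}, take 1 (1->1 ok)
  t6 'y' -> {4,5}, take 4 (1->4 ok)
  t7 'x' -> {0,1,2}, take 2 (4->2 ok)
  t8 'x' -> {0,1,2}, take 1 (2->1 ok)
  t9 'x' -> {0,1,2}, take 1 (1->1 ok)
  t10 'x' -> {0,1,2}, take 1 (1->1 ok)
  t11 'x' -> {0,1,2}, take 1 (1->1 ok)
  t12 'x' -> {0,1,2}, take 1 (1->1 ok)
  t13 'x' -> {0,1,2}, take 1 (1->1 ok)
  t14 'x' -> {0,1,2}, take 1 (1->1 ok)
  t15 'x' -> {0,1,2}, take 1 (1->1 ok)
  t16 'z' -> {3}, take 3 (1->3 ok)
  t17 'z' -> {3}, take 3 (3->3 ok)
  t18 'z' -> {3}, take 3 (3->3 ok)
  t19 'y' -> {4,5}, take 4 (3->4 ok)
  t20 'z' -> {3}, take 3 (4->3 ok)
  t21 'x' -> {0,1,2}, take 0 (3->0 ok)
  t22 'x' -> {0,1,2}, take 2 (0->2 ok)
  t23 'y' -> {4,5}, take 4 (2->4 ok)
  t24 'y' -> {4,5}, take 4 (4->4 ok)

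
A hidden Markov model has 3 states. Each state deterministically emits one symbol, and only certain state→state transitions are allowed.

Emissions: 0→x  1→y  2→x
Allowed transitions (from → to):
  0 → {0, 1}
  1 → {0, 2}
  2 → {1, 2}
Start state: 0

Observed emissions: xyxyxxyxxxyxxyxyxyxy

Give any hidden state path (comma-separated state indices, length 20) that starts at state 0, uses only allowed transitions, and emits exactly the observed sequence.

0,1,2,1,0,0,1,2,2,2,1,0,0,1,0,1,2,1,0,1

  t0 'x' -> {0,2}, take 0 (start)
  t1 'y' -> {1}, take 1 (0->1 ok)
  t2 'x' -> {0,2}, take 2 (1->2 ok)
  t3 'y' -> {1}, take 1 (2->1 ok)
  t4 'x' -> {0,2}, take 0 (1->0 ok)
  t5 'x' -> {0,2}, take 0 (0->0 ok)
  t6 'y' -> {1}, take 1 (0->1 ok)
  t7 'x' -> {0,2}, take 2 (1->2 ok)
  t8 'x' -> {0,2}, take 2 (2->2 ok)
  t9 'x' -> {0,2}, take 2 (2->2 ok)
  t10 'y' -> {1}, take 1 (2->1 ok)
  t11 'x' -> {0,2}, take 0 (1->0 ok)
  t12 'x' -> {0,2}, take 0 (0->0 ok)
  t13 'y' -> {1}, take 1 (0->1 ok)
  t14 'x' -> {0,2}, take 0 (1->0 ok)
  t15 'y' -> {1}, take 1 (0->1 ok)
  t16 'x' -> {0,2}, take 2 (1->2 ok)
  t17 'y' -> {1}, take 1 (2->1 ok)
  t18 'x' -> {0,2}, take 0 (1->0 ok)
  t19 'y' -> {1}, take 1 (0->1 ok)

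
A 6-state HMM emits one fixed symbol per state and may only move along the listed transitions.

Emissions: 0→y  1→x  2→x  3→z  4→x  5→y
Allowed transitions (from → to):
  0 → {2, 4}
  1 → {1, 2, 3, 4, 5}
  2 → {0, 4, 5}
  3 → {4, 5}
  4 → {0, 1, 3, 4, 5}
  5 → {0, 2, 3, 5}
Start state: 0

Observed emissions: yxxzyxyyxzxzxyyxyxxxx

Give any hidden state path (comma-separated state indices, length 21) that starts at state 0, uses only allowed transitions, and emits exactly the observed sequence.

  t0 'y' -> {0,5}, take 0 (start)
  t1 'x' -> {1,2,4}, take 2 (0->2 ok)
  t2 'x' -> {1,2,4}, take 4 (2->4 ok)
  t3 'z' -> {3}, take 3 (4->3 ok)
  t4 'y' -> {0,5}, take 5 (3->5 ok)
  t5 'x' -> {1,2,4}, take 2 (5->2 ok)
  t6 'y' -> {0,5}, take 5 (2->5 ok)
  t7 'y' -> {0,5}, take 0 (5->0 ok)
  t8 'x' -> {1,2,4}, take 4 (0->4 ok)
  t9 'z' -> {3}, take 3 (4->3 ok)
  t10 'x' -> {1,2,4}, take 4 (3->4 ok)
  t11 'z' -> {3}, take 3 (4->3 ok)
  t12 'x' -> {1,2,4}, take 4 (3->4 ok)
  t13 'y' -> {0,5}, take 5 (4->5 ok)
  t14 'y' -> {0,5}, take 0 (5->0 ok)
  t15 'x' -> {1,2,4}, take 2 (0->2 ok)
  t16 'y' -> {0,5}, take 0 (2->0 ok)
  t17 'x' -> {1,2,4}, take 4 (0->4 ok)
  t18 'x' -> {1,2,4}, take 1 (4->1 ok)
  t19 'x' -> {1,2,4}, take 2 (1->2 ok)
  t20 'x' -> {1,2,4}, take 4 (2->4 ok)

0,2,4,3,5,2,5,0,4,3,4,3,4,5,0,2,0,4,1,2,4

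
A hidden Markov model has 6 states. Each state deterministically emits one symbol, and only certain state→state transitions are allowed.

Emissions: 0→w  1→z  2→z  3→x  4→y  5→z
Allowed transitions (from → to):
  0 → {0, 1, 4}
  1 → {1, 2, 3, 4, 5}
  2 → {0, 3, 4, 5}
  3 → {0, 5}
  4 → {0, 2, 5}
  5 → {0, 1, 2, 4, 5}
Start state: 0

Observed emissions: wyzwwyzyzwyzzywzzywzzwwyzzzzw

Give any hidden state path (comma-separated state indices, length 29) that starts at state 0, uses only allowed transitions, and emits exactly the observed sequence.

0,4,5,0,0,4,2,4,2,0,4,2,5,4,0,1,2,4,0,1,5,0,0,4,2,5,1,5,0

  t0 'w' -> {0}, take 0 (start)
  t1 'y' -> {4}, take 4 (0->4 ok)
  t2 'z' -> {1,2,5}, take 5 (4->5 ok)
  t3 'w' -> {0}, take 0 (5->0 ok)
  t4 'w' -> {0}, take 0 (0->0 ok)
  t5 'y' -> {4}, take 4 (0->4 ok)
  t6 'z' -> {1,2,5}, take 2 (4->2 ok)
  t7 'y' -> {4}, take 4 (2->4 ok)
  t8 'z' -> {1,2,5}, take 2 (4->2 ok)
  t9 'w' -> {0}, take 0 (2->0 ok)
  t10 'y' -> {4}, take 4 (0->4 ok)
  t11 'z' -> {1,2,5}, take 2 (4->2 ok)
  t12 'z' -> {1,2,5}, take 5 (2->5 ok)
  t13 'y' -> {4}, take 4 (5->4 ok)
  t14 'w' -> {0}, take 0 (4->0 ok)
  t15 'z' -> {1,2,5}, take 1 (0->1 ok)
  t16 'z' -> {1,2,5}, take 2 (1->2 ok)
  t17 'y' -> {4}, take 4 (2->4 ok)
  t18 'w' -> {0}, take 0 (4->0 ok)
  t19 'z' -> {1,2,5}, take 1 (0->1 ok)
  t20 'z' -> {1,2,5}, take 5 (1->5 ok)
  t21 'w' -> {0}, take 0 (5->0 ok)
  t22 'w' -> {0}, take 0 (0->0 ok)
  t23 'y' -> {4}, take 4 (0->4 ok)
  t24 'z' -> {1,2,5}, take 2 (4->2 ok)
  t25 'z' -> {1,2,5}, take 5 (2->5 ok)
  t26 'z' -> {1,2,5}, take 1 (5->1 ok)
  t27 'z' -> {1,2,5}, take 5 (1->5 ok)
  t28 'w' -> {0}, take 0 (5->0 ok)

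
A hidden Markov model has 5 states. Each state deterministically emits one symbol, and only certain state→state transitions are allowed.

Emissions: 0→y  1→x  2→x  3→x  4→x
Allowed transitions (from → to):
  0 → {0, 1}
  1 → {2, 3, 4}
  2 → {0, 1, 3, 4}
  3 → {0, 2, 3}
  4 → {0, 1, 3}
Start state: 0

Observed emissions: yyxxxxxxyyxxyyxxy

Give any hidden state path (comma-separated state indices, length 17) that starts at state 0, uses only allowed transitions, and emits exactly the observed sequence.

0,0,1,4,1,4,1,4,0,0,1,4,0,0,1,4,0

  pos 0: y in {0}, choose 0; start
  pos 1: y in {0}, choose 0; 0->0 ok
  pos 2: x in {1,2,3,4}, choose 1; 0->1 ok
  pos 3: x in {1,2,3,4}, choose 4; 1->4 ok
  pos 4: x in {1,2,3,4}, choose 1; 4->1 ok
  pos 5: x in {1,2,3,4}, choose 4; 1->4 ok
  pos 6: x in {1,2,3,4}, choose 1; 4->1 ok
  pos 7: x in {1,2,3,4}, choose 4; 1->4 ok
  pos 8: y in {0}, choose 0; 4->0 ok
  pos 9: y in {0}, choose 0; 0->0 ok
  pos 10: x in {1,2,3,4}, choose 1; 0->1 ok
  pos 11: x in {1,2,3,4}, choose 4; 1->4 ok
  pos 12: y in {0}, choose 0; 4->0 ok
  pos 13: y in {0}, choose 0; 0->0 ok
  pos 14: x in {1,2,3,4}, choose 1; 0->1 ok
  pos 15: x in {1,2,3,4}, choose 4; 1->4 ok
  pos 16: y in {0}, choose 0; 4->0 ok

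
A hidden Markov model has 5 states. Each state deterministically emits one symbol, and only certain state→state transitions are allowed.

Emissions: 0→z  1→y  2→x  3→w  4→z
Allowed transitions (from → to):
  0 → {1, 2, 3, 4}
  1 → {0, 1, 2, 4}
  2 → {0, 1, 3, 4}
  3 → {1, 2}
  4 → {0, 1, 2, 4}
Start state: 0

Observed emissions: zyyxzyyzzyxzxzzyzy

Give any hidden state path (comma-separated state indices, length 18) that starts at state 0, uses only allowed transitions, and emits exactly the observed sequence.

  pos 0: z in {0,4}, choose 0; start
  pos 1: y in {1}, choose 1; 0->1 ok
  pos 2: y in {1}, choose 1; 1->1 ok
  pos 3: x in {2}, choose 2; 1->2 ok
  pos 4: z in {0,4}, choose 0; 2->0 ok
  pos 5: y in {1}, choose 1; 0->1 ok
  pos 6: y in {1}, choose 1; 1->1 ok
  pos 7: z in {0,4}, choose 4; 1->4 ok
  pos 8: z in {0,4}, choose 0; 4->0 ok
  pos 9: y in {1}, choose 1; 0->1 ok
  pos 10: x in {2}, choose 2; 1->2 ok
  pos 11: z in {0,4}, choose 4; 2->4 ok
  pos 12: x in {2}, choose 2; 4->2 ok
  pos 13: z in {0,4}, choose 0; 2->0 ok
  pos 14: z in {0,4}, choose 4; 0->4 ok
  pos 15: y in {1}, choose 1; 4->1 ok
  pos 16: z in {0,4}, choose 0; 1->0 ok
  pos 17: y in {1}, choose 1; 0->1 ok

0,1,1,2,0,1,1,4,0,1,2,4,2,0,4,1,0,1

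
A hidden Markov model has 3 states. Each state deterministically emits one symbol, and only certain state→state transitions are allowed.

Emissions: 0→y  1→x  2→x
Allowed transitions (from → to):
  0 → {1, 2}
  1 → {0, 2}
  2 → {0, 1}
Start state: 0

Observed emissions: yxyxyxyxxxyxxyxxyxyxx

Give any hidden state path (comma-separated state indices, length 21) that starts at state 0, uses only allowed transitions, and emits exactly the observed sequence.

0,1,0,2,0,2,0,2,1,2,0,2,1,0,1,2,0,2,0,2,1

  0: obs=y cand={0} pick 0 [start]
  1: obs=x cand={1,2} pick 1 [0->1 ok]
  2: obs=y cand={0} pick 0 [1->0 ok]
  3: obs=x cand={1,2} pick 2 [0->2 ok]
  4: obs=y cand={0} pick 0 [2->0 ok]
  5: obs=x cand={1,2} pick 2 [0->2 ok]
  6: obs=y cand={0} pick 0 [2->0 ok]
  7: obs=x cand={1,2} pick 2 [0->2 ok]
  8: obs=x cand={1,2} pick 1 [2->1 ok]
  9: obs=x cand={1,2} pick 2 [1->2 ok]
  10: obs=y cand={0} pick 0 [2->0 ok]
  11: obs=x cand={1,2} pick 2 [0->2 ok]
  12: obs=x cand={1,2} pick 1 [2->1 ok]
  13: obs=y cand={0} pick 0 [1->0 ok]
  14: obs=x cand={1,2} pick 1 [0->1 ok]
  15: obs=x cand={1,2} pick 2 [1->2 ok]
  16: obs=y cand={0} pick 0 [2->0 ok]
  17: obs=x cand={1,2} pick 2 [0->2 ok]
  18: obs=y cand={0} pick 0 [2->0 ok]
  19: obs=x cand={1,2} pick 2 [0->2 ok]
  20: obs=x cand={1,2} pick 1 [2->1 ok]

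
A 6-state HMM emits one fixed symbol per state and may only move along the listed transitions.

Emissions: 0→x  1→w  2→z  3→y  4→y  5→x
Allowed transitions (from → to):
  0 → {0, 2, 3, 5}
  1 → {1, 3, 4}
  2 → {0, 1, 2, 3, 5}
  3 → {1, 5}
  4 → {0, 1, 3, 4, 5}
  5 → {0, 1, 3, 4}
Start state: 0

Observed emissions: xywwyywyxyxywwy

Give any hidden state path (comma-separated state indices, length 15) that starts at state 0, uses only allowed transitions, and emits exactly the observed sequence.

  [0] x  {0,5}  => 0  start
  [1] y  {3,4}  => 3  0->3 ok
  [2] w  {1}  => 1  3->1 ok
  [3] w  {1}  => 1  1->1 ok
  [4] y  {3,4}  => 4  1->4 ok
  [5] y  {3,4}  => 3  4->3 ok
  [6] w  {1}  => 1  3->1 ok
  [7] y  {3,4}  => 3  1->3 ok
  [8] x  {0,5}  => 5  3->5 ok
  [9] y  {3,4}  => 3  5->3 ok
  [10] x  {0,5}  => 5  3->5 ok
  [11] y  {3,4}  => 3  5->3 ok
  [12] w  {1}  => 1  3->1 ok
  [13] w  {1}  => 1  1->1 ok
  [14] y  {3,4}  => 4  1->4 ok

0,3,1,1,4,3,1,3,5,3,5,3,1,1,4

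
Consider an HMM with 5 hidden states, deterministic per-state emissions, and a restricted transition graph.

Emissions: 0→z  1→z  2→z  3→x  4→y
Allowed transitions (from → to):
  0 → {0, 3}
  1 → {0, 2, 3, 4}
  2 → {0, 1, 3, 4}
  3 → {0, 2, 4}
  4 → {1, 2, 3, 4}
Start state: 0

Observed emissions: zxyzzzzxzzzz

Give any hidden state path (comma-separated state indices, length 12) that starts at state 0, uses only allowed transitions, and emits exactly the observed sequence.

0,3,4,2,1,2,0,3,2,1,0,0

  pos 0: z in {0,1,2}, choose 0; start
  pos 1: x in {3}, choose 3; 0->3 ok
  pos 2: y in {4}, choose 4; 3->4 ok
  pos 3: z in {0,1,2}, choose 2; 4->2 ok
  pos 4: z in {0,1,2}, choose 1; 2->1 ok
  pos 5: z in {0,1,2}, choose 2; 1->2 ok
  pos 6: z in {0,1,2}, choose 0; 2->0 ok
  pos 7: x in {3}, choose 3; 0->3 ok
  pos 8: z in {0,1,2}, choose 2; 3->2 ok
  pos 9: z in {0,1,2}, choose 1; 2->1 ok
  pos 10: z in {0,1,2}, choose 0; 1->0 ok
  pos 11: z in {0,1,2}, choose 0; 0->0 ok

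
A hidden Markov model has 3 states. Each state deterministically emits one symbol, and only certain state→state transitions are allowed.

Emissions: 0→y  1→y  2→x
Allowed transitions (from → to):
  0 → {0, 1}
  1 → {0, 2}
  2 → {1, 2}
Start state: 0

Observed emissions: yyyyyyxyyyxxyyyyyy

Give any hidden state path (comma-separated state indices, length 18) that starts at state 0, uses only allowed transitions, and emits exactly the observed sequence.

0,1,0,1,0,1,2,1,0,1,2,2,1,0,1,0,0,1

  0: obs=y cand={0,1} pick 0 [start]
  1: obs=y cand={0,1} pick 1 [0->1 ok]
  2: obs=y cand={0,1} pick 0 [1->0 ok]
  3: obs=y cand={0,1} pick 1 [0->1 ok]
  4: obs=y cand={0,1} pick 0 [1->0 ok]
  5: obs=y cand={0,1} pick 1 [0->1 ok]
  6: obs=x cand={2} pick 2 [1->2 ok]
  7: obs=y cand={0,1} pick 1 [2->1 ok]
  8: obs=y cand={0,1} pick 0 [1->0 ok]
  9: obs=y cand={0,1} pick 1 [0->1 ok]
  10: obs=x cand={2} pick 2 [1->2 ok]
  11: obs=x cand={2} pick 2 [2->2 ok]
  12: obs=y cand={0,1} pick 1 [2->1 ok]
  13: obs=y cand={0,1} pick 0 [1->0 ok]
  14: obs=y cand={0,1} pick 1 [0->1 ok]
  15: obs=y cand={0,1} pick 0 [1->0 ok]
  16: obs=y cand={0,1} pick 0 [0->0 ok]
  17: obs=y cand={0,1} pick 1 [0->1 ok]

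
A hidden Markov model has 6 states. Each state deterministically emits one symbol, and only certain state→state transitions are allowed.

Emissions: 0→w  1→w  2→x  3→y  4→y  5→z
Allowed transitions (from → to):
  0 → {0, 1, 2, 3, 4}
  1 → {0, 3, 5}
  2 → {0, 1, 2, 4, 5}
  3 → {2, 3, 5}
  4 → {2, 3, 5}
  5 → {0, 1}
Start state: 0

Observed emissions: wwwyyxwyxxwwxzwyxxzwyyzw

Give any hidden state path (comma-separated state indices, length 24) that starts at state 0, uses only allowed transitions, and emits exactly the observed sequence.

0,1,0,3,3,2,1,3,2,2,1,0,2,5,1,3,2,2,5,0,3,3,5,1

  pos 0: w in {0,1}, choose 0; start
  pos 1: w in {0,1}, choose 1; 0->1 ok
  pos 2: w in {0,1}, choose 0; 1->0 ok
  pos 3: y in {3,4}, choose 3; 0->3 ok
  pos 4: y in {3,4}, choose 3; 3->3 ok
  pos 5: x in {2}, choose 2; 3->2 ok
  pos 6: w in {0,1}, choose 1; 2->1 ok
  pos 7: y in {3,4}, choose 3; 1->3 ok
  pos 8: x in {2}, choose 2; 3->2 ok
  pos 9: x in {2}, choose 2; 2->2 ok
  pos 10: w in {0,1}, choose 1; 2->1 ok
  pos 11: w in {0,1}, choose 0; 1->0 ok
  pos 12: x in {2}, choose 2; 0->2 ok
  pos 13: z in {5}, choose 5; 2->5 ok
  pos 14: w in {0,1}, choose 1; 5->1 ok
  pos 15: y in {3,4}, choose 3; 1->3 ok
  pos 16: x in {2}, choose 2; 3->2 ok
  pos 17: x in {2}, choose 2; 2->2 ok
  pos 18: z in {5}, choose 5; 2->5 ok
  pos 19: w in {0,1}, choose 0; 5->0 ok
  pos 20: y in {3,4}, choose 3; 0->3 ok
  pos 21: y in {3,4}, choose 3; 3->3 ok
  pos 22: z in {5}, choose 5; 3->5 ok
  pos 23: w in {0,1}, choose 1; 5->1 ok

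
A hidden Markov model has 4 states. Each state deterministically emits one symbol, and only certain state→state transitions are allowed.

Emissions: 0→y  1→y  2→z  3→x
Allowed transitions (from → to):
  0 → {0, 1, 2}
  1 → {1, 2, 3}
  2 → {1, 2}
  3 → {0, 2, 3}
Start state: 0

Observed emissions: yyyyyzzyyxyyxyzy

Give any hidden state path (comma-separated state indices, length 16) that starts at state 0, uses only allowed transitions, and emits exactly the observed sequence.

  pos 0: y in {0,1}, choose 0; start
  pos 1: y in {0,1}, choose 0; 0->0 ok
  pos 2: y in {0,1}, choose 0; 0->0 ok
  pos 3: y in {0,1}, choose 0; 0->0 ok
  pos 4: y in {0,1}, choose 1; 0->1 ok
  pos 5: z in {2}, choose 2; 1->2 ok
  pos 6: z in {2}, choose 2; 2->2 ok
  pos 7: y in {0,1}, choose 1; 2->1 ok
  pos 8: y in {0,1}, choose 1; 1->1 ok
  pos 9: x in {3}, choose 3; 1->3 ok
  pos 10: y in {0,1}, choose 0; 3->0 ok
  pos 11: y in {0,1}, choose 1; 0->1 ok
  pos 12: x in {3}, choose 3; 1->3 ok
  pos 13: y in {0,1}, choose 0; 3->0 ok
  pos 14: z in {2}, choose 2; 0->2 ok
  pos 15: y in {0,1}, choose 1; 2->1 ok

0,0,0,0,1,2,2,1,1,3,0,1,3,0,2,1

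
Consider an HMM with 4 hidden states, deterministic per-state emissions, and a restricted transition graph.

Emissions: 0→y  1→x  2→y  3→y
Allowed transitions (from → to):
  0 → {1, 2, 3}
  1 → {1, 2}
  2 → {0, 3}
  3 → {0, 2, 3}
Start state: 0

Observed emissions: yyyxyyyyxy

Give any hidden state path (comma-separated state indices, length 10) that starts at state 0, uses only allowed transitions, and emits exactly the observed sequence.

  [0] y  {0,2,3}  => 0  start
  [1] y  {0,2,3}  => 3  0->3 ok
  [2] y  {0,2,3}  => 0  3->0 ok
  [3] x  {1}  => 1  0->1 ok
  [4] y  {0,2,3}  => 2  1->2 ok
  [5] y  {0,2,3}  => 0  2->0 ok
  [6] y  {0,2,3}  => 2  0->2 ok
  [7] y  {0,2,3}  => 0  2->0 ok
  [8] x  {1}  => 1  0->1 ok
  [9] y  {0,2,3}  => 2  1->2 ok

0,3,0,1,2,0,2,0,1,2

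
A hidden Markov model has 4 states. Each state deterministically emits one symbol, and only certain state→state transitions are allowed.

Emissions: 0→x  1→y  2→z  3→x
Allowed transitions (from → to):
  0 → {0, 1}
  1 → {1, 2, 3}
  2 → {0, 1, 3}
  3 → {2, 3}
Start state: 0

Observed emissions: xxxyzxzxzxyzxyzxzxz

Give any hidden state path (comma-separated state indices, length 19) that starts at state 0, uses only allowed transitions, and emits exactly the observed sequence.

  0: obs=x cand={0,3} pick 0 [start]
  1: obs=x cand={0,3} pick 0 [0->0 ok]
  2: obs=x cand={0,3} pick 0 [0->0 ok]
  3: obs=y cand={1} pick 1 [0->1 ok]
  4: obs=z cand={2} pick 2 [1->2 ok]
  5: obs=x cand={0,3} pick 3 [2->3 ok]
  6: obs=z cand={2} pick 2 [3->2 ok]
  7: obs=x cand={0,3} pick 3 [2->3 ok]
  8: obs=z cand={2} pick 2 [3->2 ok]
  9: obs=x cand={0,3} pick 0 [2->0 ok]
  10: obs=y cand={1} pick 1 [0->1 ok]
  11: obs=z cand={2} pick 2 [1->2 ok]
  12: obs=x cand={0,3} pick 0 [2->0 ok]
  13: obs=y cand={1} pick 1 [0->1 ok]
  14: obs=z cand={2} pick 2 [1->2 ok]
  15: obs=x cand={0,3} pick 3 [2->3 ok]
  16: obs=z cand={2} pick 2 [3->2 ok]
  17: obs=x cand={0,3} pick 3 [2->3 ok]
  18: obs=z cand={2} pick 2 [3->2 ok]

0,0,0,1,2,3,2,3,2,0,1,2,0,1,2,3,2,3,2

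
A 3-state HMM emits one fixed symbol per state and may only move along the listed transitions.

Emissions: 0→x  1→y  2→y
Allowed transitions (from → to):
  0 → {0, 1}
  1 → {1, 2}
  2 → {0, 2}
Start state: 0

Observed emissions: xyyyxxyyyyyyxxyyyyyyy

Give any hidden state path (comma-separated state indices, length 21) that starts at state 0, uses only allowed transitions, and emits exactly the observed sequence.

0,1,1,2,0,0,1,1,2,2,2,2,0,0,1,1,1,1,2,2,2

  0: obs=x cand={0} pick 0 [start]
  1: obs=y cand={1,2} pick 1 [0->1 ok]
  2: obs=y cand={1,2} pick 1 [1->1 ok]
  3: obs=y cand={1,2} pick 2 [1->2 ok]
  4: obs=x cand={0} pick 0 [2->0 ok]
  5: obs=x cand={0} pick 0 [0->0 ok]
  6: obs=y cand={1,2} pick 1 [0->1 ok]
  7: obs=y cand={1,2} pick 1 [1->1 ok]
  8: obs=y cand={1,2} pick 2 [1->2 ok]
  9: obs=y cand={1,2} pick 2 [2->2 ok]
  10: obs=y cand={1,2} pick 2 [2->2 ok]
  11: obs=y cand={1,2} pick 2 [2->2 ok]
  12: obs=x cand={0} pick 0 [2->0 ok]
  13: obs=x cand={0} pick 0 [0->0 ok]
  14: obs=y cand={1,2} pick 1 [0->1 ok]
  15: obs=y cand={1,2} pick 1 [1->1 ok]
  16: obs=y cand={1,2} pick 1 [1->1 ok]
  17: obs=y cand={1,2} pick 1 [1->1 ok]
  18: obs=y cand={1,2} pick 2 [1->2 ok]
  19: obs=y cand={1,2} pick 2 [2->2 ok]
  20: obs=y cand={1,2} pick 2 [2->2 ok]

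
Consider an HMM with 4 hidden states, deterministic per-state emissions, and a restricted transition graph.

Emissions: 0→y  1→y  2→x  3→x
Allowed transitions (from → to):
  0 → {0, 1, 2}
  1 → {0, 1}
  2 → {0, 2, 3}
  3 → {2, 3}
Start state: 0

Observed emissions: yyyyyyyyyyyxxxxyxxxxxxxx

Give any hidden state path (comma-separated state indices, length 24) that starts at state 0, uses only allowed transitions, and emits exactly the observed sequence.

0,0,0,0,1,0,0,1,1,1,0,2,3,2,2,0,2,3,3,3,3,2,3,2

  0: obs=y cand={0,1} pick 0 [start]
  1: obs=y cand={0,1} pick 0 [0->0 ok]
  2: obs=y cand={0,1} pick 0 [0->0 ok]
  3: obs=y cand={0,1} pick 0 [0->0 ok]
  4: obs=y cand={0,1} pick 1 [0->1 ok]
  5: obs=y cand={0,1} pick 0 [1->0 ok]
  6: obs=y cand={0,1} pick 0 [0->0 ok]
  7: obs=y cand={0,1} pick 1 [0->1 ok]
  8: obs=y cand={0,1} pick 1 [1->1 ok]
  9: obs=y cand={0,1} pick 1 [1->1 ok]
  10: obs=y cand={0,1} pick 0 [1->0 ok]
  11: obs=x cand={2,3} pick 2 [0->2 ok]
  12: obs=x cand={2,3} pick 3 [2->3 ok]
  13: obs=x cand={2,3} pick 2 [3->2 ok]
  14: obs=x cand={2,3} pick 2 [2->2 ok]
  15: obs=y cand={0,1} pick 0 [2->0 ok]
  16: obs=x cand={2,3} pick 2 [0->2 ok]
  17: obs=x cand={2,3} pick 3 [2->3 ok]
  18: obs=x cand={2,3} pick 3 [3->3 ok]
  19: obs=x cand={2,3} pick 3 [3->3 ok]
  20: obs=x cand={2,3} pick 3 [3->3 ok]
  21: obs=x cand={2,3} pick 2 [3->2 ok]
  22: obs=x cand={2,3} pick 3 [2->3 ok]
  23: obs=x cand={2,3} pick 2 [3->2 ok]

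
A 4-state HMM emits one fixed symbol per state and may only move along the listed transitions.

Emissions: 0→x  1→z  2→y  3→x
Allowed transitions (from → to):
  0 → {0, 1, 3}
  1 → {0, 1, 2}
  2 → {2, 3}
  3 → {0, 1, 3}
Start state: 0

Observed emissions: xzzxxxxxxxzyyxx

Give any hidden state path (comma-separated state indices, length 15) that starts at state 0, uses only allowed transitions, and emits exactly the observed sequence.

0,1,1,0,0,3,3,3,3,3,1,2,2,3,3

  pos 0: x in {0,3}, choose 0; start
  pos 1: z in {1}, choose 1; 0->1 ok
  pos 2: z in {1}, choose 1; 1->1 ok
  pos 3: x in {0,3}, choose 0; 1->0 ok
  pos 4: x in {0,3}, choose 0; 0->0 ok
  pos 5: x in {0,3}, choose 3; 0->3 ok
  pos 6: x in {0,3}, choose 3; 3->3 ok
  pos 7: x in {0,3}, choose 3; 3->3 ok
  pos 8: x in {0,3}, choose 3; 3->3 ok
  pos 9: x in {0,3}, choose 3; 3->3 ok
  pos 10: z in {1}, choose 1; 3->1 ok
  pos 11: y in {2}, choose 2; 1->2 ok
  pos 12: y in {2}, choose 2; 2->2 ok
  pos 13: x in {0,3}, choose 3; 2->3 ok
  pos 14: x in {0,3}, choose 3; 3->3 ok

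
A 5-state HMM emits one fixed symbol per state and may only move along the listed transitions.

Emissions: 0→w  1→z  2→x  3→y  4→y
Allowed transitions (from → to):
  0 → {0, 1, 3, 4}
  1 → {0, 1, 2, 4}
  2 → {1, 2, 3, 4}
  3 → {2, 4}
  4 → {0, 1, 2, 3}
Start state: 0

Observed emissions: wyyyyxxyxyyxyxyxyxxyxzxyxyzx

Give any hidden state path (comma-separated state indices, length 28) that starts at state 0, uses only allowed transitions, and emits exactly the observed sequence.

0,4,3,4,3,2,2,3,2,3,4,2,3,2,4,2,3,2,2,3,2,1,2,3,2,4,1,2

  pos 0: w in {0}, choose 0; start
  pos 1: y in {3,4}, choose 4; 0->4 ok
  pos 2: y in {3,4}, choose 3; 4->3 ok
  pos 3: y in {3,4}, choose 4; 3->4 ok
  pos 4: y in {3,4}, choose 3; 4->3 ok
  pos 5: x in {2}, choose 2; 3->2 ok
  pos 6: x in {2}, choose 2; 2->2 ok
  pos 7: y in {3,4}, choose 3; 2->3 ok
  pos 8: x in {2}, choose 2; 3->2 ok
  pos 9: y in {3,4}, choose 3; 2->3 ok
  pos 10: y in {3,4}, choose 4; 3->4 ok
  pos 11: x in {2}, choose 2; 4->2 ok
  pos 12: y in {3,4}, choose 3; 2->3 ok
  pos 13: x in {2}, choose 2; 3->2 ok
  pos 14: y in {3,4}, choose 4; 2->4 ok
  pos 15: x in {2}, choose 2; 4->2 ok
  pos 16: y in {3,4}, choose 3; 2->3 ok
  pos 17: x in {2}, choose 2; 3->2 ok
  pos 18: x in {2}, choose 2; 2->2 ok
  pos 19: y in {3,4}, choose 3; 2->3 ok
  pos 20: x in {2}, choose 2; 3->2 ok
  pos 21: z in {1}, choose 1; 2->1 ok
  pos 22: x in {2}, choose 2; 1->2 ok
  pos 23: y in {3,4}, choose 3; 2->3 ok
  pos 24: x in {2}, choose 2; 3->2 ok
  pos 25: y in {3,4}, choose 4; 2->4 ok
  pos 26: z in {1}, choose 1; 4->1 ok
  pos 27: x in {2}, choose 2; 1->2 ok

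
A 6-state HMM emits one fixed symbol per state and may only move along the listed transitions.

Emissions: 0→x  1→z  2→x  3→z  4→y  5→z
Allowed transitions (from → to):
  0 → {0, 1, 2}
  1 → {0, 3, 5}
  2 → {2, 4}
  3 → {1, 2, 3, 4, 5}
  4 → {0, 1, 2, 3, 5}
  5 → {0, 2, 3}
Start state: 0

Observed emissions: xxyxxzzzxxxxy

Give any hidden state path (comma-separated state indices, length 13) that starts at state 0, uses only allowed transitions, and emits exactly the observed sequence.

  0: obs=x cand={0,2} pick 0 [start]
  1: obs=x cand={0,2} pick 2 [0->2 ok]
  2: obs=y cand={4} pick 4 [2->4 ok]
  3: obs=x cand={0,2} pick 0 [4->0 ok]
  4: obs=x cand={0,2} pick 0 [0->0 ok]
  5: obs=z cand={1,3,5} pick 1 [0->1 ok]
  6: obs=z cand={1,3,5} pick 3 [1->3 ok]
  7: obs=z cand={1,3,5} pick 1 [3->1 ok]
  8: obs=x cand={0,2} pick 0 [1->0 ok]
  9: obs=x cand={0,2} pick 2 [0->2 ok]
  10: obs=x cand={0,2} pick 2 [2->2 ok]
  11: obs=x cand={0,2} pick 2 [2->2 ok]
  12: obs=y cand={4} pick 4 [2->4 ok]

0,2,4,0,0,1,3,1,0,2,2,2,4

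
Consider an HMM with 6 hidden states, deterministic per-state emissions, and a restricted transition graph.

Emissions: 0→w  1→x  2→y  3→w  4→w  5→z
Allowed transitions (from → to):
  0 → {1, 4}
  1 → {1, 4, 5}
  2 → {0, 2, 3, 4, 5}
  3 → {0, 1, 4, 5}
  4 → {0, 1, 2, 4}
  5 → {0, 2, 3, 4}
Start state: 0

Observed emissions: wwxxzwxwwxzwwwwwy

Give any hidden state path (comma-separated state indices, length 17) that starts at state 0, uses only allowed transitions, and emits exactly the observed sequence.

0,4,1,1,5,3,1,4,0,1,5,0,4,4,0,4,2

  [0] w  {0,3,4}  => 0  start
  [1] w  {0,3,4}  => 4  0->4 ok
  [2] x  {1}  => 1  4->1 ok
  [3] x  {1}  => 1  1->1 ok
  [4] z  {5}  => 5  1->5 ok
  [5] w  {0,3,4}  => 3  5->3 ok
  [6] x  {1}  => 1  3->1 ok
  [7] w  {0,3,4}  => 4  1->4 ok
  [8] w  {0,3,4}  => 0  4->0 ok
  [9] x  {1}  => 1  0->1 ok
  [10] z  {5}  => 5  1->5 ok
  [11] w  {0,3,4}  => 0  5->0 ok
  [12] w  {0,3,4}  => 4  0->4 ok
  [13] w  {0,3,4}  => 4  4->4 ok
  [14] w  {0,3,4}  => 0  4->0 ok
  [15] w  {0,3,4}  => 4  0->4 ok
  [16] y  {2}  => 2  4->2 ok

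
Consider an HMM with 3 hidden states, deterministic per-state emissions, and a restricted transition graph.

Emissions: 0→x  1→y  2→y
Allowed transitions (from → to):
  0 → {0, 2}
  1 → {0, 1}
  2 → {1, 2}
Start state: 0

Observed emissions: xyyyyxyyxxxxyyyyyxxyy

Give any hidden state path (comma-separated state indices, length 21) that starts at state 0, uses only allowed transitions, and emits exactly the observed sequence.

  0: obs=x cand={0} pick 0 [start]
  1: obs=y cand={1,2} pick 2 [0->2 ok]
  2: obs=y cand={1,2} pick 2 [2->2 ok]
  3: obs=y cand={1,2} pick 2 [2->2 ok]
  4: obs=y cand={1,2} pick 1 [2->1 ok]
  5: obs=x cand={0} pick 0 [1->0 ok]
  6: obs=y cand={1,2} pick 2 [0->2 ok]
  7: obs=y cand={1,2} pick 1 [2->1 ok]
  8: obs=x cand={0} pick 0 [1->0 ok]
  9: obs=x cand={0} pick 0 [0->0 ok]
  10: obs=x cand={0} pick 0 [0->0 ok]
  11: obs=x cand={0} pick 0 [0->0 ok]
  12: obs=y cand={1,2} pick 2 [0->2 ok]
  13: obs=y cand={1,2} pick 2 [2->2 ok]
  14: obs=y cand={1,2} pick 1 [2->1 ok]
  15: obs=y cand={1,2} pick 1 [1->1 ok]
  16: obs=y cand={1,2} pick 1 [1->1 ok]
  17: obs=x cand={0} pick 0 [1->0 ok]
  18: obs=x cand={0} pick 0 [0->0 ok]
  19: obs=y cand={1,2} pick 2 [0->2 ok]
  20: obs=y cand={1,2} pick 2 [2->2 ok]

0,2,2,2,1,0,2,1,0,0,0,0,2,2,1,1,1,0,0,2,2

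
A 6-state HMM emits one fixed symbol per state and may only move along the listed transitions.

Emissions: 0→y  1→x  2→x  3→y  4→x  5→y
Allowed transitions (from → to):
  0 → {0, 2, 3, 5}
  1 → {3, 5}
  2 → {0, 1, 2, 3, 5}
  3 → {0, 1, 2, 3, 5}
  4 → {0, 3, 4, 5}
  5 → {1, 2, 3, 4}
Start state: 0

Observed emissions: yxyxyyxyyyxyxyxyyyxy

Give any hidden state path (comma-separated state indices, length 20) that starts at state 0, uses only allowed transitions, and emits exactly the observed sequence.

0,2,5,2,5,3,1,3,0,0,2,5,1,5,1,5,3,5,4,0

  pos 0: y in {0,3,5}, choose 0; start
  pos 1: x in {1,2,4}, choose 2; 0->2 ok
  pos 2: y in {0,3,5}, choose 5; 2->5 ok
  pos 3: x in {1,2,4}, choose 2; 5->2 ok
  pos 4: y in {0,3,5}, choose 5; 2->5 ok
  pos 5: y in {0,3,5}, choose 3; 5->3 ok
  pos 6: x in {1,2,4}, choose 1; 3->1 ok
  pos 7: y in {0,3,5}, choose 3; 1->3 ok
  pos 8: y in {0,3,5}, choose 0; 3->0 ok
  pos 9: y in {0,3,5}, choose 0; 0->0 ok
  pos 10: x in {1,2,4}, choose 2; 0->2 ok
  pos 11: y in {0,3,5}, choose 5; 2->5 ok
  pos 12: x in {1,2,4}, choose 1; 5->1 ok
  pos 13: y in {0,3,5}, choose 5; 1->5 ok
  pos 14: x in {1,2,4}, choose 1; 5->1 ok
  pos 15: y in {0,3,5}, choose 5; 1->5 ok
  pos 16: y in {0,3,5}, choose 3; 5->3 ok
  pos 17: y in {0,3,5}, choose 5; 3->5 ok
  pos 18: x in {1,2,4}, choose 4; 5->4 ok
  pos 19: y in {0,3,5}, choose 0; 4->0 ok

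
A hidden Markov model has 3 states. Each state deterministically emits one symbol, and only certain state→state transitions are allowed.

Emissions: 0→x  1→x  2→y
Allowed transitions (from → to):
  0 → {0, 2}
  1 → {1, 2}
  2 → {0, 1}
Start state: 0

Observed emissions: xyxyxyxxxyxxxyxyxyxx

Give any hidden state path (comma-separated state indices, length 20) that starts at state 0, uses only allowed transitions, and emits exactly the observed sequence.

0,2,1,2,0,2,1,1,1,2,0,0,0,2,0,2,1,2,1,1

  t0 'x' -> {0,1}, take 0 (start)
  t1 'y' -> {2}, take 2 (0->2 ok)
  t2 'x' -> {0,1}, take 1 (2->1 ok)
  t3 'y' -> {2}, take 2 (1->2 ok)
  t4 'x' -> {0,1}, take 0 (2->0 ok)
  t5 'y' -> {2}, take 2 (0->2 ok)
  t6 'x' -> {0,1}, take 1 (2->1 ok)
  t7 'x' -> {0,1}, take 1 (1->1 ok)
  t8 'x' -> {0,1}, take 1 (1->1 ok)
  t9 'y' -> {2}, take 2 (1->2 ok)
  t10 'x' -> {0,1}, take 0 (2->0 ok)
  t11 'x' -> {0,1}, take 0 (0->0 ok)
  t12 'x' -> {0,1}, take 0 (0->0 ok)
  t13 'y' -> {2}, take 2 (0->2 ok)
  t14 'x' -> {0,1}, take 0 (2->0 ok)
  t15 'y' -> {2}, take 2 (0->2 ok)
  t16 'x' -> {0,1}, take 1 (2->1 ok)
  t17 'y' -> {2}, take 2 (1->2 ok)
  t18 'x' -> {0,1}, take 1 (2->1 ok)
  t19 'x' -> {0,1}, take 1 (1->1 ok)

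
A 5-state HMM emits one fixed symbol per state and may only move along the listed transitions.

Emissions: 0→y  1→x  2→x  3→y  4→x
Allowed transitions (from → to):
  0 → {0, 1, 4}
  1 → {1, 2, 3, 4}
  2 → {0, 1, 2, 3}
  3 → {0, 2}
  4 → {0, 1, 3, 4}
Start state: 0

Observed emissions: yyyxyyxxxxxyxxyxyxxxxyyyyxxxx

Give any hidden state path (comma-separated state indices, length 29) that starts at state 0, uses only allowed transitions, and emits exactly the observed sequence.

  pos 0: y in {0,3}, choose 0; start
  pos 1: y in {0,3}, choose 0; 0->0 ok
  pos 2: y in {0,3}, choose 0; 0->0 ok
  pos 3: x in {1,2,4}, choose 4; 0->4 ok
  pos 4: y in {0,3}, choose 0; 4->0 ok
  pos 5: y in {0,3}, choose 0; 0->0 ok
  pos 6: x in {1,2,4}, choose 4; 0->4 ok
  pos 7: x in {1,2,4}, choose 1; 4->1 ok
  pos 8: x in {1,2,4}, choose 4; 1->4 ok
  pos 9: x in {1,2,4}, choose 1; 4->1 ok
  pos 10: x in {1,2,4}, choose 4; 1->4 ok
  pos 11: y in {0,3}, choose 0; 4->0 ok
  pos 12: x in {1,2,4}, choose 4; 0->4 ok
  pos 13: x in {1,2,4}, choose 4; 4->4 ok
  pos 14: y in {0,3}, choose 0; 4->0 ok
  pos 15: x in {1,2,4}, choose 4; 0->4 ok
  pos 16: y in {0,3}, choose 0; 4->0 ok
  pos 17: x in {1,2,4}, choose 4; 0->4 ok
  pos 18: x in {1,2,4}, choose 1; 4->1 ok
  pos 19: x in {1,2,4}, choose 2; 1->2 ok
  pos 20: x in {1,2,4}, choose 1; 2->1 ok
  pos 21: y in {0,3}, choose 3; 1->3 ok
  pos 22: y in {0,3}, choose 0; 3->0 ok
  pos 23: y in {0,3}, choose 0; 0->0 ok
  pos 24: y in {0,3}, choose 0; 0->0 ok
  pos 25: x in {1,2,4}, choose 4; 0->4 ok
  pos 26: x in {1,2,4}, choose 4; 4->4 ok
  pos 27: x in {1,2,4}, choose 1; 4->1 ok
  pos 28: x in {1,2,4}, choose 1; 1->1 ok

0,0,0,4,0,0,4,1,4,1,4,0,4,4,0,4,0,4,1,2,1,3,0,0,0,4,4,1,1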